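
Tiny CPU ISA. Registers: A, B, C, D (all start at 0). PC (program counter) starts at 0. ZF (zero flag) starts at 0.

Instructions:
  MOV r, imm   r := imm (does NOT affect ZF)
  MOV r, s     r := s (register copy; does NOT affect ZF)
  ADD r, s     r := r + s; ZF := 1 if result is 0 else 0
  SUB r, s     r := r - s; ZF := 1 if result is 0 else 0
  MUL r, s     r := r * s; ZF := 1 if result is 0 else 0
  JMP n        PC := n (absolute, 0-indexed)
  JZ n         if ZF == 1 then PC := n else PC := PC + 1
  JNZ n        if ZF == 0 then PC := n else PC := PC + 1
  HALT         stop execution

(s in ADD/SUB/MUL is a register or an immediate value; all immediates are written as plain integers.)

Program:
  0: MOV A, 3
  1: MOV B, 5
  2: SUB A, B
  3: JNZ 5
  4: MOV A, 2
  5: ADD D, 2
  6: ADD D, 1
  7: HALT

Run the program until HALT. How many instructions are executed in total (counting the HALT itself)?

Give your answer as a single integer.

Step 1: PC=0 exec 'MOV A, 3'. After: A=3 B=0 C=0 D=0 ZF=0 PC=1
Step 2: PC=1 exec 'MOV B, 5'. After: A=3 B=5 C=0 D=0 ZF=0 PC=2
Step 3: PC=2 exec 'SUB A, B'. After: A=-2 B=5 C=0 D=0 ZF=0 PC=3
Step 4: PC=3 exec 'JNZ 5'. After: A=-2 B=5 C=0 D=0 ZF=0 PC=5
Step 5: PC=5 exec 'ADD D, 2'. After: A=-2 B=5 C=0 D=2 ZF=0 PC=6
Step 6: PC=6 exec 'ADD D, 1'. After: A=-2 B=5 C=0 D=3 ZF=0 PC=7
Step 7: PC=7 exec 'HALT'. After: A=-2 B=5 C=0 D=3 ZF=0 PC=7 HALTED
Total instructions executed: 7

Answer: 7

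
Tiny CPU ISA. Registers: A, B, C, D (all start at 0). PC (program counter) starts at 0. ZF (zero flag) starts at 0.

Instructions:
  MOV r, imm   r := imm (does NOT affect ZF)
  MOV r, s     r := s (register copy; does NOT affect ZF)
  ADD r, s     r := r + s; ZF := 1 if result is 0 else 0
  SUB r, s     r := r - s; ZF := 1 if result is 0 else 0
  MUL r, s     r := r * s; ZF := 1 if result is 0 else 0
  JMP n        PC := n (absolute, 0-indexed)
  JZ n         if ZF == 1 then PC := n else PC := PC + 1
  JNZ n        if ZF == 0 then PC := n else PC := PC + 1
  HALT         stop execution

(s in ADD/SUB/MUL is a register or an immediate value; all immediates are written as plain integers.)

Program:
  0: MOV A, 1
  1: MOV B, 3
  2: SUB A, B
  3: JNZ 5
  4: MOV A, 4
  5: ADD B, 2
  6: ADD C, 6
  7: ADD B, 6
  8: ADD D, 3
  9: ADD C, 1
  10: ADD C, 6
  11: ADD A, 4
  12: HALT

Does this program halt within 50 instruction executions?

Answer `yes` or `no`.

Answer: yes

Derivation:
Step 1: PC=0 exec 'MOV A, 1'. After: A=1 B=0 C=0 D=0 ZF=0 PC=1
Step 2: PC=1 exec 'MOV B, 3'. After: A=1 B=3 C=0 D=0 ZF=0 PC=2
Step 3: PC=2 exec 'SUB A, B'. After: A=-2 B=3 C=0 D=0 ZF=0 PC=3
Step 4: PC=3 exec 'JNZ 5'. After: A=-2 B=3 C=0 D=0 ZF=0 PC=5
Step 5: PC=5 exec 'ADD B, 2'. After: A=-2 B=5 C=0 D=0 ZF=0 PC=6
Step 6: PC=6 exec 'ADD C, 6'. After: A=-2 B=5 C=6 D=0 ZF=0 PC=7
Step 7: PC=7 exec 'ADD B, 6'. After: A=-2 B=11 C=6 D=0 ZF=0 PC=8
Step 8: PC=8 exec 'ADD D, 3'. After: A=-2 B=11 C=6 D=3 ZF=0 PC=9
Step 9: PC=9 exec 'ADD C, 1'. After: A=-2 B=11 C=7 D=3 ZF=0 PC=10
Step 10: PC=10 exec 'ADD C, 6'. After: A=-2 B=11 C=13 D=3 ZF=0 PC=11
Step 11: PC=11 exec 'ADD A, 4'. After: A=2 B=11 C=13 D=3 ZF=0 PC=12
Step 12: PC=12 exec 'HALT'. After: A=2 B=11 C=13 D=3 ZF=0 PC=12 HALTED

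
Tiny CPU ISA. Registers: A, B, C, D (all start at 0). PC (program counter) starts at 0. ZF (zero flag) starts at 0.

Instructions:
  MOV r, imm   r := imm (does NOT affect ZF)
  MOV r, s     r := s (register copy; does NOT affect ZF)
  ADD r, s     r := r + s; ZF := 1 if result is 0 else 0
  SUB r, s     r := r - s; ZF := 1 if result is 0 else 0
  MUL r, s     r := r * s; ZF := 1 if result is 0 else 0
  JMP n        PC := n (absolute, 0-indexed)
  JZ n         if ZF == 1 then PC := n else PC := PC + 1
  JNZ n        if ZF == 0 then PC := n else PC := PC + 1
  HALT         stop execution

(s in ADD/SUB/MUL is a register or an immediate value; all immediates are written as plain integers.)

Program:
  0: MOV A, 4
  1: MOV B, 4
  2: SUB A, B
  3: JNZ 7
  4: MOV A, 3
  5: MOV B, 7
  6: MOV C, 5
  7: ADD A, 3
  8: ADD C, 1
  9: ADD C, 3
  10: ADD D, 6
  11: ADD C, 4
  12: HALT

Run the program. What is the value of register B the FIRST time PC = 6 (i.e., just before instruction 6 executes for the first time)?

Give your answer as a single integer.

Step 1: PC=0 exec 'MOV A, 4'. After: A=4 B=0 C=0 D=0 ZF=0 PC=1
Step 2: PC=1 exec 'MOV B, 4'. After: A=4 B=4 C=0 D=0 ZF=0 PC=2
Step 3: PC=2 exec 'SUB A, B'. After: A=0 B=4 C=0 D=0 ZF=1 PC=3
Step 4: PC=3 exec 'JNZ 7'. After: A=0 B=4 C=0 D=0 ZF=1 PC=4
Step 5: PC=4 exec 'MOV A, 3'. After: A=3 B=4 C=0 D=0 ZF=1 PC=5
Step 6: PC=5 exec 'MOV B, 7'. After: A=3 B=7 C=0 D=0 ZF=1 PC=6
First time PC=6: B=7

7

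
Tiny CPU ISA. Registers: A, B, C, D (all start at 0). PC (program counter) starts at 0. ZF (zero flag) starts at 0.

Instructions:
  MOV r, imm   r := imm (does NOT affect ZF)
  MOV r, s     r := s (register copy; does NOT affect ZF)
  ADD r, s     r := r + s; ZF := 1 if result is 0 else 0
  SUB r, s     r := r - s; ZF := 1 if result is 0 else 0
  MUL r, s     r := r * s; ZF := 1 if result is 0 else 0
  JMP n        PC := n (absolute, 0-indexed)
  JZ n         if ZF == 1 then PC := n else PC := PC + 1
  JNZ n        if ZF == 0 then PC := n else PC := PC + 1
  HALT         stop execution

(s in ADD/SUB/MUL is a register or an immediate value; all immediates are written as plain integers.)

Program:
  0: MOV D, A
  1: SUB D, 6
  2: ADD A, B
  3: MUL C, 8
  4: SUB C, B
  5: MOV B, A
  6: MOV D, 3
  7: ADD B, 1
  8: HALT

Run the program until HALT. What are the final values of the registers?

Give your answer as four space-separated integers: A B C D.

Answer: 0 1 0 3

Derivation:
Step 1: PC=0 exec 'MOV D, A'. After: A=0 B=0 C=0 D=0 ZF=0 PC=1
Step 2: PC=1 exec 'SUB D, 6'. After: A=0 B=0 C=0 D=-6 ZF=0 PC=2
Step 3: PC=2 exec 'ADD A, B'. After: A=0 B=0 C=0 D=-6 ZF=1 PC=3
Step 4: PC=3 exec 'MUL C, 8'. After: A=0 B=0 C=0 D=-6 ZF=1 PC=4
Step 5: PC=4 exec 'SUB C, B'. After: A=0 B=0 C=0 D=-6 ZF=1 PC=5
Step 6: PC=5 exec 'MOV B, A'. After: A=0 B=0 C=0 D=-6 ZF=1 PC=6
Step 7: PC=6 exec 'MOV D, 3'. After: A=0 B=0 C=0 D=3 ZF=1 PC=7
Step 8: PC=7 exec 'ADD B, 1'. After: A=0 B=1 C=0 D=3 ZF=0 PC=8
Step 9: PC=8 exec 'HALT'. After: A=0 B=1 C=0 D=3 ZF=0 PC=8 HALTED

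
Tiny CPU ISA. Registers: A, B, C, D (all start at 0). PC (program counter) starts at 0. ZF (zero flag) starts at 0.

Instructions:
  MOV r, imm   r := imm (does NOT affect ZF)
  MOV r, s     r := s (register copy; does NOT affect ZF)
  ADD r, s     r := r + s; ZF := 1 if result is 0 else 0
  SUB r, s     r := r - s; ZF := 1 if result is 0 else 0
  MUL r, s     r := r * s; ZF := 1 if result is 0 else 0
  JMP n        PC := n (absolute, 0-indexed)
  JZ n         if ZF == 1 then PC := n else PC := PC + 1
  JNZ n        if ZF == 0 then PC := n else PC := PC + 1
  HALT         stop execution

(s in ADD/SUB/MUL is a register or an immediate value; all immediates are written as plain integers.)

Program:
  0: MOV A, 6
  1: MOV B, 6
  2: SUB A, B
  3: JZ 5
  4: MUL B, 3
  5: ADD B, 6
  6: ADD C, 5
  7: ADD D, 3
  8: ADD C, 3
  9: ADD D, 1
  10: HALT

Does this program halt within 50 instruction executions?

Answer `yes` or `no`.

Step 1: PC=0 exec 'MOV A, 6'. After: A=6 B=0 C=0 D=0 ZF=0 PC=1
Step 2: PC=1 exec 'MOV B, 6'. After: A=6 B=6 C=0 D=0 ZF=0 PC=2
Step 3: PC=2 exec 'SUB A, B'. After: A=0 B=6 C=0 D=0 ZF=1 PC=3
Step 4: PC=3 exec 'JZ 5'. After: A=0 B=6 C=0 D=0 ZF=1 PC=5
Step 5: PC=5 exec 'ADD B, 6'. After: A=0 B=12 C=0 D=0 ZF=0 PC=6
Step 6: PC=6 exec 'ADD C, 5'. After: A=0 B=12 C=5 D=0 ZF=0 PC=7
Step 7: PC=7 exec 'ADD D, 3'. After: A=0 B=12 C=5 D=3 ZF=0 PC=8
Step 8: PC=8 exec 'ADD C, 3'. After: A=0 B=12 C=8 D=3 ZF=0 PC=9
Step 9: PC=9 exec 'ADD D, 1'. After: A=0 B=12 C=8 D=4 ZF=0 PC=10
Step 10: PC=10 exec 'HALT'. After: A=0 B=12 C=8 D=4 ZF=0 PC=10 HALTED

Answer: yes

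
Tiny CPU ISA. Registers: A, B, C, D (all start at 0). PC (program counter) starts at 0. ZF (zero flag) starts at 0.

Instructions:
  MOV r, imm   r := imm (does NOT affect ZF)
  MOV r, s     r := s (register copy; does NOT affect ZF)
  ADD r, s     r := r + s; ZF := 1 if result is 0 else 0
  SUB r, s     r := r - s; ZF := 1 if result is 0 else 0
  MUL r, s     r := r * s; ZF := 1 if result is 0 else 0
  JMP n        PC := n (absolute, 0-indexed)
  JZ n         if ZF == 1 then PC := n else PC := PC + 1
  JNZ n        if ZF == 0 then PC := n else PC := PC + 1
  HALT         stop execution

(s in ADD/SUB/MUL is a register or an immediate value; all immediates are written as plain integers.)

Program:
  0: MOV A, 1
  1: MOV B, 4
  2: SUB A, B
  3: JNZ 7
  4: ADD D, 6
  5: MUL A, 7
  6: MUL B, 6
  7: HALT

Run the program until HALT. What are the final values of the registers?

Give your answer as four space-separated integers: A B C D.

Step 1: PC=0 exec 'MOV A, 1'. After: A=1 B=0 C=0 D=0 ZF=0 PC=1
Step 2: PC=1 exec 'MOV B, 4'. After: A=1 B=4 C=0 D=0 ZF=0 PC=2
Step 3: PC=2 exec 'SUB A, B'. After: A=-3 B=4 C=0 D=0 ZF=0 PC=3
Step 4: PC=3 exec 'JNZ 7'. After: A=-3 B=4 C=0 D=0 ZF=0 PC=7
Step 5: PC=7 exec 'HALT'. After: A=-3 B=4 C=0 D=0 ZF=0 PC=7 HALTED

Answer: -3 4 0 0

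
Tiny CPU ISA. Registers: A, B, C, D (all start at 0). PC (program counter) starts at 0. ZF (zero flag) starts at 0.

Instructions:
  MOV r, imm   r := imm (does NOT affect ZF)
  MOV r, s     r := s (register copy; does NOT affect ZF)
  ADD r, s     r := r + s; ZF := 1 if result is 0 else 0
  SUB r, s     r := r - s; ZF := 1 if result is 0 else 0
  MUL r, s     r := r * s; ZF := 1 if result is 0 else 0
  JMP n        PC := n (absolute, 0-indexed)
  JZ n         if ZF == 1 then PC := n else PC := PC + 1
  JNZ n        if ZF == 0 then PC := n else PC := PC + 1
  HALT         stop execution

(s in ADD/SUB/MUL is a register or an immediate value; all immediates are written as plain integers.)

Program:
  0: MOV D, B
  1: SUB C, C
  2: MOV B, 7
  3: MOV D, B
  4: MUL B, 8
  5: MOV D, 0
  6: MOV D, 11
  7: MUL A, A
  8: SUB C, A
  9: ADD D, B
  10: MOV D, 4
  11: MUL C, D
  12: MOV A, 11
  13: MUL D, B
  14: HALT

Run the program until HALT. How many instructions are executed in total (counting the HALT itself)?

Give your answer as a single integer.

Answer: 15

Derivation:
Step 1: PC=0 exec 'MOV D, B'. After: A=0 B=0 C=0 D=0 ZF=0 PC=1
Step 2: PC=1 exec 'SUB C, C'. After: A=0 B=0 C=0 D=0 ZF=1 PC=2
Step 3: PC=2 exec 'MOV B, 7'. After: A=0 B=7 C=0 D=0 ZF=1 PC=3
Step 4: PC=3 exec 'MOV D, B'. After: A=0 B=7 C=0 D=7 ZF=1 PC=4
Step 5: PC=4 exec 'MUL B, 8'. After: A=0 B=56 C=0 D=7 ZF=0 PC=5
Step 6: PC=5 exec 'MOV D, 0'. After: A=0 B=56 C=0 D=0 ZF=0 PC=6
Step 7: PC=6 exec 'MOV D, 11'. After: A=0 B=56 C=0 D=11 ZF=0 PC=7
Step 8: PC=7 exec 'MUL A, A'. After: A=0 B=56 C=0 D=11 ZF=1 PC=8
Step 9: PC=8 exec 'SUB C, A'. After: A=0 B=56 C=0 D=11 ZF=1 PC=9
Step 10: PC=9 exec 'ADD D, B'. After: A=0 B=56 C=0 D=67 ZF=0 PC=10
Step 11: PC=10 exec 'MOV D, 4'. After: A=0 B=56 C=0 D=4 ZF=0 PC=11
Step 12: PC=11 exec 'MUL C, D'. After: A=0 B=56 C=0 D=4 ZF=1 PC=12
Step 13: PC=12 exec 'MOV A, 11'. After: A=11 B=56 C=0 D=4 ZF=1 PC=13
Step 14: PC=13 exec 'MUL D, B'. After: A=11 B=56 C=0 D=224 ZF=0 PC=14
Step 15: PC=14 exec 'HALT'. After: A=11 B=56 C=0 D=224 ZF=0 PC=14 HALTED
Total instructions executed: 15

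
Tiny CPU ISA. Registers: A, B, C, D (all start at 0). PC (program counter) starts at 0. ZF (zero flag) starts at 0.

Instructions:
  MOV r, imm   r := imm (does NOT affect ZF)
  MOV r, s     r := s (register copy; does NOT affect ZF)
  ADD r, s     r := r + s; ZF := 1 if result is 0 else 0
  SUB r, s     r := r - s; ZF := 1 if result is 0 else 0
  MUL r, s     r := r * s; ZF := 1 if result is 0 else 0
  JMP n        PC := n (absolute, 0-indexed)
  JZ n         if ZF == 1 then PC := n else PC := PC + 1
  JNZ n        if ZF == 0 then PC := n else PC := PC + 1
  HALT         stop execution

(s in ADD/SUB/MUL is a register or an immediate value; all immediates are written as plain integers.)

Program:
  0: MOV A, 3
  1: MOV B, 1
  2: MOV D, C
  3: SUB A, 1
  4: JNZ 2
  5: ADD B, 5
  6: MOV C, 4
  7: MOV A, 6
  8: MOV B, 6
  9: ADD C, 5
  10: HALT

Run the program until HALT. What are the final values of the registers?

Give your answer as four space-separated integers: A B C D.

Step 1: PC=0 exec 'MOV A, 3'. After: A=3 B=0 C=0 D=0 ZF=0 PC=1
Step 2: PC=1 exec 'MOV B, 1'. After: A=3 B=1 C=0 D=0 ZF=0 PC=2
Step 3: PC=2 exec 'MOV D, C'. After: A=3 B=1 C=0 D=0 ZF=0 PC=3
Step 4: PC=3 exec 'SUB A, 1'. After: A=2 B=1 C=0 D=0 ZF=0 PC=4
Step 5: PC=4 exec 'JNZ 2'. After: A=2 B=1 C=0 D=0 ZF=0 PC=2
Step 6: PC=2 exec 'MOV D, C'. After: A=2 B=1 C=0 D=0 ZF=0 PC=3
Step 7: PC=3 exec 'SUB A, 1'. After: A=1 B=1 C=0 D=0 ZF=0 PC=4
Step 8: PC=4 exec 'JNZ 2'. After: A=1 B=1 C=0 D=0 ZF=0 PC=2
Step 9: PC=2 exec 'MOV D, C'. After: A=1 B=1 C=0 D=0 ZF=0 PC=3
Step 10: PC=3 exec 'SUB A, 1'. After: A=0 B=1 C=0 D=0 ZF=1 PC=4
Step 11: PC=4 exec 'JNZ 2'. After: A=0 B=1 C=0 D=0 ZF=1 PC=5
Step 12: PC=5 exec 'ADD B, 5'. After: A=0 B=6 C=0 D=0 ZF=0 PC=6
Step 13: PC=6 exec 'MOV C, 4'. After: A=0 B=6 C=4 D=0 ZF=0 PC=7
Step 14: PC=7 exec 'MOV A, 6'. After: A=6 B=6 C=4 D=0 ZF=0 PC=8
Step 15: PC=8 exec 'MOV B, 6'. After: A=6 B=6 C=4 D=0 ZF=0 PC=9
Step 16: PC=9 exec 'ADD C, 5'. After: A=6 B=6 C=9 D=0 ZF=0 PC=10
Step 17: PC=10 exec 'HALT'. After: A=6 B=6 C=9 D=0 ZF=0 PC=10 HALTED

Answer: 6 6 9 0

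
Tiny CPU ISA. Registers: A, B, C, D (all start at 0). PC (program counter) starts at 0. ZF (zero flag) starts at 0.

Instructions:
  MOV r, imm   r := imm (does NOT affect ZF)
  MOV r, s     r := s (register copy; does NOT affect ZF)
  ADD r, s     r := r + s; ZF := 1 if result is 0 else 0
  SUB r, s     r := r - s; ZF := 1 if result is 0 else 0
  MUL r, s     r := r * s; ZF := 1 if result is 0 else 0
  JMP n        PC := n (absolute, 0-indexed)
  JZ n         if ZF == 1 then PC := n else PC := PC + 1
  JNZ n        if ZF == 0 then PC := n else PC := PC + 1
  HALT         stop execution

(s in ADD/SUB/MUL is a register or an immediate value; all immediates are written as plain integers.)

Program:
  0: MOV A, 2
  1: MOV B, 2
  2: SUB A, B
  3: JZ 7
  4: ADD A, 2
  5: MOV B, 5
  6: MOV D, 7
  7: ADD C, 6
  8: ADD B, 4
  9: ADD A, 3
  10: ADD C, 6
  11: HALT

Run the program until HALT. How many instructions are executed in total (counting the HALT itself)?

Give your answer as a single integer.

Step 1: PC=0 exec 'MOV A, 2'. After: A=2 B=0 C=0 D=0 ZF=0 PC=1
Step 2: PC=1 exec 'MOV B, 2'. After: A=2 B=2 C=0 D=0 ZF=0 PC=2
Step 3: PC=2 exec 'SUB A, B'. After: A=0 B=2 C=0 D=0 ZF=1 PC=3
Step 4: PC=3 exec 'JZ 7'. After: A=0 B=2 C=0 D=0 ZF=1 PC=7
Step 5: PC=7 exec 'ADD C, 6'. After: A=0 B=2 C=6 D=0 ZF=0 PC=8
Step 6: PC=8 exec 'ADD B, 4'. After: A=0 B=6 C=6 D=0 ZF=0 PC=9
Step 7: PC=9 exec 'ADD A, 3'. After: A=3 B=6 C=6 D=0 ZF=0 PC=10
Step 8: PC=10 exec 'ADD C, 6'. After: A=3 B=6 C=12 D=0 ZF=0 PC=11
Step 9: PC=11 exec 'HALT'. After: A=3 B=6 C=12 D=0 ZF=0 PC=11 HALTED
Total instructions executed: 9

Answer: 9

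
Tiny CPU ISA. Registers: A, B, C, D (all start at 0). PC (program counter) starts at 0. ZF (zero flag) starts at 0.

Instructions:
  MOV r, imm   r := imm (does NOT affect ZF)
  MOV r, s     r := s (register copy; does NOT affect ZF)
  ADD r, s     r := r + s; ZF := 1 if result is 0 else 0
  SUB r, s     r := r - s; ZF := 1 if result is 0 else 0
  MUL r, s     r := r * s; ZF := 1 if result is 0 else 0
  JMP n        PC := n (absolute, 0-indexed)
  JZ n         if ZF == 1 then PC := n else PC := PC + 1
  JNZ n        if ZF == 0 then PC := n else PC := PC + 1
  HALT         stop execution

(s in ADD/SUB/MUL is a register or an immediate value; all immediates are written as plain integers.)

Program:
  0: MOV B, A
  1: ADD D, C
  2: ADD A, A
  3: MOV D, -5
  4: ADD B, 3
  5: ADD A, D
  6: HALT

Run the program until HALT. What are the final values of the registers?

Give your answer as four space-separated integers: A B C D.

Answer: -5 3 0 -5

Derivation:
Step 1: PC=0 exec 'MOV B, A'. After: A=0 B=0 C=0 D=0 ZF=0 PC=1
Step 2: PC=1 exec 'ADD D, C'. After: A=0 B=0 C=0 D=0 ZF=1 PC=2
Step 3: PC=2 exec 'ADD A, A'. After: A=0 B=0 C=0 D=0 ZF=1 PC=3
Step 4: PC=3 exec 'MOV D, -5'. After: A=0 B=0 C=0 D=-5 ZF=1 PC=4
Step 5: PC=4 exec 'ADD B, 3'. After: A=0 B=3 C=0 D=-5 ZF=0 PC=5
Step 6: PC=5 exec 'ADD A, D'. After: A=-5 B=3 C=0 D=-5 ZF=0 PC=6
Step 7: PC=6 exec 'HALT'. After: A=-5 B=3 C=0 D=-5 ZF=0 PC=6 HALTED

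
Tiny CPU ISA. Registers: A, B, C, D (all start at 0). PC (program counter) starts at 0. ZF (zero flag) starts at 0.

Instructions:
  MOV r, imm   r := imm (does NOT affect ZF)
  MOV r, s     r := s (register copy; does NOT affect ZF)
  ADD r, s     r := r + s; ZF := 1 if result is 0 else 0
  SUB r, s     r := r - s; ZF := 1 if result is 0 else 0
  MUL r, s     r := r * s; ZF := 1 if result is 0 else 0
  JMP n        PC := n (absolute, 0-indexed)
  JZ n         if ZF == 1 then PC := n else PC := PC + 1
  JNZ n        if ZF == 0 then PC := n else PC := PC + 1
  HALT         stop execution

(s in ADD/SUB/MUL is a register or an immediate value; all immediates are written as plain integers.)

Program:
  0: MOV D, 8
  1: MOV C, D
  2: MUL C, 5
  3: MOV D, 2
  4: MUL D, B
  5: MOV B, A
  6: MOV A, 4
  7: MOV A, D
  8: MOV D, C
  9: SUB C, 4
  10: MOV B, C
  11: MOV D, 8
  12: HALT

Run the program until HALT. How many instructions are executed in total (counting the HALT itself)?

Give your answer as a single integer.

Answer: 13

Derivation:
Step 1: PC=0 exec 'MOV D, 8'. After: A=0 B=0 C=0 D=8 ZF=0 PC=1
Step 2: PC=1 exec 'MOV C, D'. After: A=0 B=0 C=8 D=8 ZF=0 PC=2
Step 3: PC=2 exec 'MUL C, 5'. After: A=0 B=0 C=40 D=8 ZF=0 PC=3
Step 4: PC=3 exec 'MOV D, 2'. After: A=0 B=0 C=40 D=2 ZF=0 PC=4
Step 5: PC=4 exec 'MUL D, B'. After: A=0 B=0 C=40 D=0 ZF=1 PC=5
Step 6: PC=5 exec 'MOV B, A'. After: A=0 B=0 C=40 D=0 ZF=1 PC=6
Step 7: PC=6 exec 'MOV A, 4'. After: A=4 B=0 C=40 D=0 ZF=1 PC=7
Step 8: PC=7 exec 'MOV A, D'. After: A=0 B=0 C=40 D=0 ZF=1 PC=8
Step 9: PC=8 exec 'MOV D, C'. After: A=0 B=0 C=40 D=40 ZF=1 PC=9
Step 10: PC=9 exec 'SUB C, 4'. After: A=0 B=0 C=36 D=40 ZF=0 PC=10
Step 11: PC=10 exec 'MOV B, C'. After: A=0 B=36 C=36 D=40 ZF=0 PC=11
Step 12: PC=11 exec 'MOV D, 8'. After: A=0 B=36 C=36 D=8 ZF=0 PC=12
Step 13: PC=12 exec 'HALT'. After: A=0 B=36 C=36 D=8 ZF=0 PC=12 HALTED
Total instructions executed: 13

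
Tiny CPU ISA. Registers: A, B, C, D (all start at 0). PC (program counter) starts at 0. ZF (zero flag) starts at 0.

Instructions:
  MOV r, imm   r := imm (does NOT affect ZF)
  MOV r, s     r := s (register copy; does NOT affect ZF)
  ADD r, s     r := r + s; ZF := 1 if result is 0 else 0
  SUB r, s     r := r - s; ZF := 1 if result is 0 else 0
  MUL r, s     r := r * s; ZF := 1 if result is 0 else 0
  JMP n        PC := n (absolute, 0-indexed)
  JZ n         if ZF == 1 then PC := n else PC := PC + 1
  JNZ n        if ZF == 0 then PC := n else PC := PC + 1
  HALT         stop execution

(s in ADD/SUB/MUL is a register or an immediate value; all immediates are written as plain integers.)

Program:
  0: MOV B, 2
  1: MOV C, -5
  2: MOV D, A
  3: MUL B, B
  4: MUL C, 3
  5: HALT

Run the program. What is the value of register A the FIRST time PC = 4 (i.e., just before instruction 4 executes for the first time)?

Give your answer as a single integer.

Step 1: PC=0 exec 'MOV B, 2'. After: A=0 B=2 C=0 D=0 ZF=0 PC=1
Step 2: PC=1 exec 'MOV C, -5'. After: A=0 B=2 C=-5 D=0 ZF=0 PC=2
Step 3: PC=2 exec 'MOV D, A'. After: A=0 B=2 C=-5 D=0 ZF=0 PC=3
Step 4: PC=3 exec 'MUL B, B'. After: A=0 B=4 C=-5 D=0 ZF=0 PC=4
First time PC=4: A=0

0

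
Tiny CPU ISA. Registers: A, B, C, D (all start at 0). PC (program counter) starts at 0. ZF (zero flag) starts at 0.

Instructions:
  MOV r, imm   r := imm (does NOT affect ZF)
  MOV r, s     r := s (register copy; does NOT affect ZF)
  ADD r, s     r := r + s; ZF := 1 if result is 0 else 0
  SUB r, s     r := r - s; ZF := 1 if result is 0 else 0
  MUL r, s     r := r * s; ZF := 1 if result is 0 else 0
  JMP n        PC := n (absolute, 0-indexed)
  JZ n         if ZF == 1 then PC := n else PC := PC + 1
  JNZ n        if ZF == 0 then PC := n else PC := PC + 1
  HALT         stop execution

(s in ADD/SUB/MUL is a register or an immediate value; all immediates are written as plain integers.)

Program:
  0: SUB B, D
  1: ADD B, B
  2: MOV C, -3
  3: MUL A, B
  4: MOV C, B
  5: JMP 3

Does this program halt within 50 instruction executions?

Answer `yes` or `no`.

Step 1: PC=0 exec 'SUB B, D'. After: A=0 B=0 C=0 D=0 ZF=1 PC=1
Step 2: PC=1 exec 'ADD B, B'. After: A=0 B=0 C=0 D=0 ZF=1 PC=2
Step 3: PC=2 exec 'MOV C, -3'. After: A=0 B=0 C=-3 D=0 ZF=1 PC=3
Step 4: PC=3 exec 'MUL A, B'. After: A=0 B=0 C=-3 D=0 ZF=1 PC=4
Step 5: PC=4 exec 'MOV C, B'. After: A=0 B=0 C=0 D=0 ZF=1 PC=5
Step 6: PC=5 exec 'JMP 3'. After: A=0 B=0 C=0 D=0 ZF=1 PC=3
Step 7: PC=3 exec 'MUL A, B'. After: A=0 B=0 C=0 D=0 ZF=1 PC=4
Step 8: PC=4 exec 'MOV C, B'. After: A=0 B=0 C=0 D=0 ZF=1 PC=5
State after step 8 equals state after step 5: the program is in a cycle of length 3 and will never halt.

Answer: no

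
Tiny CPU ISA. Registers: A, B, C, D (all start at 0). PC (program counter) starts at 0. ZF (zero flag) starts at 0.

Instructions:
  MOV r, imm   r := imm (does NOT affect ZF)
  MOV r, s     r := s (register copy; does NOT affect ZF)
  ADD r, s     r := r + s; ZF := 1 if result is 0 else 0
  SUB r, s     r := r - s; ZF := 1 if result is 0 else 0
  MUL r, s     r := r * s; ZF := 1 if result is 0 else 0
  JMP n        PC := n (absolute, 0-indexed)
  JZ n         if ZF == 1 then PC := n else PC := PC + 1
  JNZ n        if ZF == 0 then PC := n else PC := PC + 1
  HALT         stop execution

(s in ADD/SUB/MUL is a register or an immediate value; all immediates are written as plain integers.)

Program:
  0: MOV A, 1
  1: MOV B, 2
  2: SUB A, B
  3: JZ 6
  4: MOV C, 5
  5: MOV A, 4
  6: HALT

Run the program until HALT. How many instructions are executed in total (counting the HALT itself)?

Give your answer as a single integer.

Step 1: PC=0 exec 'MOV A, 1'. After: A=1 B=0 C=0 D=0 ZF=0 PC=1
Step 2: PC=1 exec 'MOV B, 2'. After: A=1 B=2 C=0 D=0 ZF=0 PC=2
Step 3: PC=2 exec 'SUB A, B'. After: A=-1 B=2 C=0 D=0 ZF=0 PC=3
Step 4: PC=3 exec 'JZ 6'. After: A=-1 B=2 C=0 D=0 ZF=0 PC=4
Step 5: PC=4 exec 'MOV C, 5'. After: A=-1 B=2 C=5 D=0 ZF=0 PC=5
Step 6: PC=5 exec 'MOV A, 4'. After: A=4 B=2 C=5 D=0 ZF=0 PC=6
Step 7: PC=6 exec 'HALT'. After: A=4 B=2 C=5 D=0 ZF=0 PC=6 HALTED
Total instructions executed: 7

Answer: 7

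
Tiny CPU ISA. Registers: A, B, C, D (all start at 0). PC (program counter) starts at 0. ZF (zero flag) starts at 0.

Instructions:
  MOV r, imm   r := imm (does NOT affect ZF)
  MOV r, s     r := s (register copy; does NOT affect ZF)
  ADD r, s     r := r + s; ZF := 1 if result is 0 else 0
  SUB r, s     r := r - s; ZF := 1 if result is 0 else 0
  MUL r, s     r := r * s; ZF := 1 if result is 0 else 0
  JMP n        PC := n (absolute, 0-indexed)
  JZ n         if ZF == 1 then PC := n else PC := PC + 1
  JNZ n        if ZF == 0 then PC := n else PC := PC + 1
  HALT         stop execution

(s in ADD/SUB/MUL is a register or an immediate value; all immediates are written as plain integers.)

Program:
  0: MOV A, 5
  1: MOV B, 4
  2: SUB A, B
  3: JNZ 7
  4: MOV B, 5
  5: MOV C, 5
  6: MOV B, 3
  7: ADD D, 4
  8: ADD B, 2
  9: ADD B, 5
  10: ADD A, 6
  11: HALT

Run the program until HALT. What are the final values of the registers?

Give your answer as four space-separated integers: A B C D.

Step 1: PC=0 exec 'MOV A, 5'. After: A=5 B=0 C=0 D=0 ZF=0 PC=1
Step 2: PC=1 exec 'MOV B, 4'. After: A=5 B=4 C=0 D=0 ZF=0 PC=2
Step 3: PC=2 exec 'SUB A, B'. After: A=1 B=4 C=0 D=0 ZF=0 PC=3
Step 4: PC=3 exec 'JNZ 7'. After: A=1 B=4 C=0 D=0 ZF=0 PC=7
Step 5: PC=7 exec 'ADD D, 4'. After: A=1 B=4 C=0 D=4 ZF=0 PC=8
Step 6: PC=8 exec 'ADD B, 2'. After: A=1 B=6 C=0 D=4 ZF=0 PC=9
Step 7: PC=9 exec 'ADD B, 5'. After: A=1 B=11 C=0 D=4 ZF=0 PC=10
Step 8: PC=10 exec 'ADD A, 6'. After: A=7 B=11 C=0 D=4 ZF=0 PC=11
Step 9: PC=11 exec 'HALT'. After: A=7 B=11 C=0 D=4 ZF=0 PC=11 HALTED

Answer: 7 11 0 4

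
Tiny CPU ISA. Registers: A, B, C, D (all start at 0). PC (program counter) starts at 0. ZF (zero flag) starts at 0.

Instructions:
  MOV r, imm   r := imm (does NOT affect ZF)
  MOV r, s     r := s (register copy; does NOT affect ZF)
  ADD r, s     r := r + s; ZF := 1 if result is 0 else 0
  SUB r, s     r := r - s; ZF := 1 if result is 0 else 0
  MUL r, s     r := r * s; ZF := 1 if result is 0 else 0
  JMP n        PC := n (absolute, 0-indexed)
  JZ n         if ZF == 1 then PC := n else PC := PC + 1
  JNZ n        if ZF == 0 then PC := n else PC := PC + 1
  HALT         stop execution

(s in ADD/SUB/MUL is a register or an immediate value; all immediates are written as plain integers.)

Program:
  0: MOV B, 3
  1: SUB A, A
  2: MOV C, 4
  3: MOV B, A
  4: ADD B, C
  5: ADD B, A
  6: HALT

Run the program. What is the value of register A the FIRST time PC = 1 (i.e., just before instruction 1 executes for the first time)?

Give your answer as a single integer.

Step 1: PC=0 exec 'MOV B, 3'. After: A=0 B=3 C=0 D=0 ZF=0 PC=1
First time PC=1: A=0

0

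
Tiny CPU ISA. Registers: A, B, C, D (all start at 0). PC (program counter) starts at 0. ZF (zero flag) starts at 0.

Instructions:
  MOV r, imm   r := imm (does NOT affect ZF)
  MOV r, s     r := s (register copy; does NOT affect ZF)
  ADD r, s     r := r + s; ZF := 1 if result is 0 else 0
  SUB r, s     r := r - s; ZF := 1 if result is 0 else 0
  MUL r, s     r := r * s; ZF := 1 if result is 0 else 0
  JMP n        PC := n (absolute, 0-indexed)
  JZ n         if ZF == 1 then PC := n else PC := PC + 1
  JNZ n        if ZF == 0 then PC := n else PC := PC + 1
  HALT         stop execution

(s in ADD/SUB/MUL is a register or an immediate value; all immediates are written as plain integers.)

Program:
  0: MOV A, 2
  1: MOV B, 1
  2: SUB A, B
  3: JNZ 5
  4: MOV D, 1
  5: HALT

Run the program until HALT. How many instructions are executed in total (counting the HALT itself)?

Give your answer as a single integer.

Step 1: PC=0 exec 'MOV A, 2'. After: A=2 B=0 C=0 D=0 ZF=0 PC=1
Step 2: PC=1 exec 'MOV B, 1'. After: A=2 B=1 C=0 D=0 ZF=0 PC=2
Step 3: PC=2 exec 'SUB A, B'. After: A=1 B=1 C=0 D=0 ZF=0 PC=3
Step 4: PC=3 exec 'JNZ 5'. After: A=1 B=1 C=0 D=0 ZF=0 PC=5
Step 5: PC=5 exec 'HALT'. After: A=1 B=1 C=0 D=0 ZF=0 PC=5 HALTED
Total instructions executed: 5

Answer: 5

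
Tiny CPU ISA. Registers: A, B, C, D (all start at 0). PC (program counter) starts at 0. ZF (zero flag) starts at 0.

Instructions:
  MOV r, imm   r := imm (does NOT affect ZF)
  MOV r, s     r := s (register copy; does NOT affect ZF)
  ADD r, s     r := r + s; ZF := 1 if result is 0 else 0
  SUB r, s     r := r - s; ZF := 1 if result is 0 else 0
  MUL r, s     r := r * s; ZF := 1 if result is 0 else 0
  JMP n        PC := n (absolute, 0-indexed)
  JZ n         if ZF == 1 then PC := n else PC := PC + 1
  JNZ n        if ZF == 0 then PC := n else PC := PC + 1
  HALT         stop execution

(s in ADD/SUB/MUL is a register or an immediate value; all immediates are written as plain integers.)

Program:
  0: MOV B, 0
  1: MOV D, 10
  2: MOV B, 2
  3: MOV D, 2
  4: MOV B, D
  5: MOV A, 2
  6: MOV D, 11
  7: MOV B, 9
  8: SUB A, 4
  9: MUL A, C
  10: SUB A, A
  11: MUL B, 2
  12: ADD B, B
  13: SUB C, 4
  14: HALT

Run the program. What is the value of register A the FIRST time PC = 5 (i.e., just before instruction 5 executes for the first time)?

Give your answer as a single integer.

Step 1: PC=0 exec 'MOV B, 0'. After: A=0 B=0 C=0 D=0 ZF=0 PC=1
Step 2: PC=1 exec 'MOV D, 10'. After: A=0 B=0 C=0 D=10 ZF=0 PC=2
Step 3: PC=2 exec 'MOV B, 2'. After: A=0 B=2 C=0 D=10 ZF=0 PC=3
Step 4: PC=3 exec 'MOV D, 2'. After: A=0 B=2 C=0 D=2 ZF=0 PC=4
Step 5: PC=4 exec 'MOV B, D'. After: A=0 B=2 C=0 D=2 ZF=0 PC=5
First time PC=5: A=0

0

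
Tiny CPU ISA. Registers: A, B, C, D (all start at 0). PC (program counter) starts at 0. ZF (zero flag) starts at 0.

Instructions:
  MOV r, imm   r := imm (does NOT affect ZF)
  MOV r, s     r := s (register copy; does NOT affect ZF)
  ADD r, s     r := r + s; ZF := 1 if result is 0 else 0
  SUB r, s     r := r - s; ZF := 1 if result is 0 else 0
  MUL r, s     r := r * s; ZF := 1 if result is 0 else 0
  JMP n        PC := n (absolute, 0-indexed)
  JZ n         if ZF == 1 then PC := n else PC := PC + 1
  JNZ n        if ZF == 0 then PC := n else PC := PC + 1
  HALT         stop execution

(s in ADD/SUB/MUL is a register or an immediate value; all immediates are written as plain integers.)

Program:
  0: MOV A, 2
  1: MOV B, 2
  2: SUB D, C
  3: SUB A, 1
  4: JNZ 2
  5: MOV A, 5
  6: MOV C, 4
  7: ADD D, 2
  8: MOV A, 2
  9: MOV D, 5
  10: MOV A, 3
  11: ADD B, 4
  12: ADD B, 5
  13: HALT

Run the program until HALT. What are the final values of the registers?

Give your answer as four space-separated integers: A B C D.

Step 1: PC=0 exec 'MOV A, 2'. After: A=2 B=0 C=0 D=0 ZF=0 PC=1
Step 2: PC=1 exec 'MOV B, 2'. After: A=2 B=2 C=0 D=0 ZF=0 PC=2
Step 3: PC=2 exec 'SUB D, C'. After: A=2 B=2 C=0 D=0 ZF=1 PC=3
Step 4: PC=3 exec 'SUB A, 1'. After: A=1 B=2 C=0 D=0 ZF=0 PC=4
Step 5: PC=4 exec 'JNZ 2'. After: A=1 B=2 C=0 D=0 ZF=0 PC=2
Step 6: PC=2 exec 'SUB D, C'. After: A=1 B=2 C=0 D=0 ZF=1 PC=3
Step 7: PC=3 exec 'SUB A, 1'. After: A=0 B=2 C=0 D=0 ZF=1 PC=4
Step 8: PC=4 exec 'JNZ 2'. After: A=0 B=2 C=0 D=0 ZF=1 PC=5
Step 9: PC=5 exec 'MOV A, 5'. After: A=5 B=2 C=0 D=0 ZF=1 PC=6
Step 10: PC=6 exec 'MOV C, 4'. After: A=5 B=2 C=4 D=0 ZF=1 PC=7
Step 11: PC=7 exec 'ADD D, 2'. After: A=5 B=2 C=4 D=2 ZF=0 PC=8
Step 12: PC=8 exec 'MOV A, 2'. After: A=2 B=2 C=4 D=2 ZF=0 PC=9
Step 13: PC=9 exec 'MOV D, 5'. After: A=2 B=2 C=4 D=5 ZF=0 PC=10
Step 14: PC=10 exec 'MOV A, 3'. After: A=3 B=2 C=4 D=5 ZF=0 PC=11
Step 15: PC=11 exec 'ADD B, 4'. After: A=3 B=6 C=4 D=5 ZF=0 PC=12
Step 16: PC=12 exec 'ADD B, 5'. After: A=3 B=11 C=4 D=5 ZF=0 PC=13
Step 17: PC=13 exec 'HALT'. After: A=3 B=11 C=4 D=5 ZF=0 PC=13 HALTED

Answer: 3 11 4 5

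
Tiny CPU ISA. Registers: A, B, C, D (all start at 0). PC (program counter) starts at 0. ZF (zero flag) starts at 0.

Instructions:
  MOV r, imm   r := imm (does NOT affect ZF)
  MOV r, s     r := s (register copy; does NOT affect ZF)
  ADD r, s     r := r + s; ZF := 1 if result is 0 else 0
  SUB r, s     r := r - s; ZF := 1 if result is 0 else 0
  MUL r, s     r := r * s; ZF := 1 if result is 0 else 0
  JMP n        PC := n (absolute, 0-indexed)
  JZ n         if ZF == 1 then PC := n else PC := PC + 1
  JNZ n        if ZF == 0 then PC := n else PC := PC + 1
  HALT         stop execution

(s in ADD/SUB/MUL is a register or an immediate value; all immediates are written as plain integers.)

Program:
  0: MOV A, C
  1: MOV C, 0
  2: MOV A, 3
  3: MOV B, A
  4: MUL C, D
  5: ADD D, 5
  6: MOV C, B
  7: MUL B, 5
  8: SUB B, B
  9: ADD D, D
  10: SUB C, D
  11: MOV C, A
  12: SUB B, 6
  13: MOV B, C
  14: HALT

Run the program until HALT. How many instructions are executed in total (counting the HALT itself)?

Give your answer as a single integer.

Answer: 15

Derivation:
Step 1: PC=0 exec 'MOV A, C'. After: A=0 B=0 C=0 D=0 ZF=0 PC=1
Step 2: PC=1 exec 'MOV C, 0'. After: A=0 B=0 C=0 D=0 ZF=0 PC=2
Step 3: PC=2 exec 'MOV A, 3'. After: A=3 B=0 C=0 D=0 ZF=0 PC=3
Step 4: PC=3 exec 'MOV B, A'. After: A=3 B=3 C=0 D=0 ZF=0 PC=4
Step 5: PC=4 exec 'MUL C, D'. After: A=3 B=3 C=0 D=0 ZF=1 PC=5
Step 6: PC=5 exec 'ADD D, 5'. After: A=3 B=3 C=0 D=5 ZF=0 PC=6
Step 7: PC=6 exec 'MOV C, B'. After: A=3 B=3 C=3 D=5 ZF=0 PC=7
Step 8: PC=7 exec 'MUL B, 5'. After: A=3 B=15 C=3 D=5 ZF=0 PC=8
Step 9: PC=8 exec 'SUB B, B'. After: A=3 B=0 C=3 D=5 ZF=1 PC=9
Step 10: PC=9 exec 'ADD D, D'. After: A=3 B=0 C=3 D=10 ZF=0 PC=10
Step 11: PC=10 exec 'SUB C, D'. After: A=3 B=0 C=-7 D=10 ZF=0 PC=11
Step 12: PC=11 exec 'MOV C, A'. After: A=3 B=0 C=3 D=10 ZF=0 PC=12
Step 13: PC=12 exec 'SUB B, 6'. After: A=3 B=-6 C=3 D=10 ZF=0 PC=13
Step 14: PC=13 exec 'MOV B, C'. After: A=3 B=3 C=3 D=10 ZF=0 PC=14
Step 15: PC=14 exec 'HALT'. After: A=3 B=3 C=3 D=10 ZF=0 PC=14 HALTED
Total instructions executed: 15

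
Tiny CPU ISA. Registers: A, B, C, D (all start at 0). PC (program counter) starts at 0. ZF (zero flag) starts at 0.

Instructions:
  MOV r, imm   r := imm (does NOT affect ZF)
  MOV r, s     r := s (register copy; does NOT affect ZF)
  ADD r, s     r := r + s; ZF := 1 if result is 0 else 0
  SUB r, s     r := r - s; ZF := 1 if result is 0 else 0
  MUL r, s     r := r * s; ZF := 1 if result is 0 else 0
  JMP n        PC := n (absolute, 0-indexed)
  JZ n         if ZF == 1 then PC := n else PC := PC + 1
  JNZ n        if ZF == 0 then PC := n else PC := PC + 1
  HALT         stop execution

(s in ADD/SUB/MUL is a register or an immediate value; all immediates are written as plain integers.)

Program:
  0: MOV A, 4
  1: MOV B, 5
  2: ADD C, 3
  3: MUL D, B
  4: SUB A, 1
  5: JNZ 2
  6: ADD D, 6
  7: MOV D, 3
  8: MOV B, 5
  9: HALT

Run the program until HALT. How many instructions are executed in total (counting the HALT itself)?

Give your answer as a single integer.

Step 1: PC=0 exec 'MOV A, 4'. After: A=4 B=0 C=0 D=0 ZF=0 PC=1
Step 2: PC=1 exec 'MOV B, 5'. After: A=4 B=5 C=0 D=0 ZF=0 PC=2
Step 3: PC=2 exec 'ADD C, 3'. After: A=4 B=5 C=3 D=0 ZF=0 PC=3
Step 4: PC=3 exec 'MUL D, B'. After: A=4 B=5 C=3 D=0 ZF=1 PC=4
Step 5: PC=4 exec 'SUB A, 1'. After: A=3 B=5 C=3 D=0 ZF=0 PC=5
Step 6: PC=5 exec 'JNZ 2'. After: A=3 B=5 C=3 D=0 ZF=0 PC=2
Step 7: PC=2 exec 'ADD C, 3'. After: A=3 B=5 C=6 D=0 ZF=0 PC=3
Step 8: PC=3 exec 'MUL D, B'. After: A=3 B=5 C=6 D=0 ZF=1 PC=4
Step 9: PC=4 exec 'SUB A, 1'. After: A=2 B=5 C=6 D=0 ZF=0 PC=5
Step 10: PC=5 exec 'JNZ 2'. After: A=2 B=5 C=6 D=0 ZF=0 PC=2
Step 11: PC=2 exec 'ADD C, 3'. After: A=2 B=5 C=9 D=0 ZF=0 PC=3
Step 12: PC=3 exec 'MUL D, B'. After: A=2 B=5 C=9 D=0 ZF=1 PC=4
Step 13: PC=4 exec 'SUB A, 1'. After: A=1 B=5 C=9 D=0 ZF=0 PC=5
Step 14: PC=5 exec 'JNZ 2'. After: A=1 B=5 C=9 D=0 ZF=0 PC=2
Step 15: PC=2 exec 'ADD C, 3'. After: A=1 B=5 C=12 D=0 ZF=0 PC=3
Step 16: PC=3 exec 'MUL D, B'. After: A=1 B=5 C=12 D=0 ZF=1 PC=4
Step 17: PC=4 exec 'SUB A, 1'. After: A=0 B=5 C=12 D=0 ZF=1 PC=5
Step 18: PC=5 exec 'JNZ 2'. After: A=0 B=5 C=12 D=0 ZF=1 PC=6
Step 19: PC=6 exec 'ADD D, 6'. After: A=0 B=5 C=12 D=6 ZF=0 PC=7
Step 20: PC=7 exec 'MOV D, 3'. After: A=0 B=5 C=12 D=3 ZF=0 PC=8
Step 21: PC=8 exec 'MOV B, 5'. After: A=0 B=5 C=12 D=3 ZF=0 PC=9
Step 22: PC=9 exec 'HALT'. After: A=0 B=5 C=12 D=3 ZF=0 PC=9 HALTED
Total instructions executed: 22

Answer: 22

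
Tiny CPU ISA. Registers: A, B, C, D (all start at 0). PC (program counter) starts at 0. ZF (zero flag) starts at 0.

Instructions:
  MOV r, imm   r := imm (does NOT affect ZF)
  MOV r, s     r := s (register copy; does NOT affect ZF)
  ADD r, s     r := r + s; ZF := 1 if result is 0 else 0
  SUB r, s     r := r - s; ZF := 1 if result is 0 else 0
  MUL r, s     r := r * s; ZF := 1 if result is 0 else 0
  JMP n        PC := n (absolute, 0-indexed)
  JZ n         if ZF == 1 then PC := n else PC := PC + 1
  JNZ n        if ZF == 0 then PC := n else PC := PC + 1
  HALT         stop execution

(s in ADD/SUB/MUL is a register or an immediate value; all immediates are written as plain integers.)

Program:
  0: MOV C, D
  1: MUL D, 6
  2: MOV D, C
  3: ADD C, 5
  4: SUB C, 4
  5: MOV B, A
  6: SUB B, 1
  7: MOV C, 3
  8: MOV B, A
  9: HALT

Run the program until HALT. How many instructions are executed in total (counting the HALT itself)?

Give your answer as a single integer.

Step 1: PC=0 exec 'MOV C, D'. After: A=0 B=0 C=0 D=0 ZF=0 PC=1
Step 2: PC=1 exec 'MUL D, 6'. After: A=0 B=0 C=0 D=0 ZF=1 PC=2
Step 3: PC=2 exec 'MOV D, C'. After: A=0 B=0 C=0 D=0 ZF=1 PC=3
Step 4: PC=3 exec 'ADD C, 5'. After: A=0 B=0 C=5 D=0 ZF=0 PC=4
Step 5: PC=4 exec 'SUB C, 4'. After: A=0 B=0 C=1 D=0 ZF=0 PC=5
Step 6: PC=5 exec 'MOV B, A'. After: A=0 B=0 C=1 D=0 ZF=0 PC=6
Step 7: PC=6 exec 'SUB B, 1'. After: A=0 B=-1 C=1 D=0 ZF=0 PC=7
Step 8: PC=7 exec 'MOV C, 3'. After: A=0 B=-1 C=3 D=0 ZF=0 PC=8
Step 9: PC=8 exec 'MOV B, A'. After: A=0 B=0 C=3 D=0 ZF=0 PC=9
Step 10: PC=9 exec 'HALT'. After: A=0 B=0 C=3 D=0 ZF=0 PC=9 HALTED
Total instructions executed: 10

Answer: 10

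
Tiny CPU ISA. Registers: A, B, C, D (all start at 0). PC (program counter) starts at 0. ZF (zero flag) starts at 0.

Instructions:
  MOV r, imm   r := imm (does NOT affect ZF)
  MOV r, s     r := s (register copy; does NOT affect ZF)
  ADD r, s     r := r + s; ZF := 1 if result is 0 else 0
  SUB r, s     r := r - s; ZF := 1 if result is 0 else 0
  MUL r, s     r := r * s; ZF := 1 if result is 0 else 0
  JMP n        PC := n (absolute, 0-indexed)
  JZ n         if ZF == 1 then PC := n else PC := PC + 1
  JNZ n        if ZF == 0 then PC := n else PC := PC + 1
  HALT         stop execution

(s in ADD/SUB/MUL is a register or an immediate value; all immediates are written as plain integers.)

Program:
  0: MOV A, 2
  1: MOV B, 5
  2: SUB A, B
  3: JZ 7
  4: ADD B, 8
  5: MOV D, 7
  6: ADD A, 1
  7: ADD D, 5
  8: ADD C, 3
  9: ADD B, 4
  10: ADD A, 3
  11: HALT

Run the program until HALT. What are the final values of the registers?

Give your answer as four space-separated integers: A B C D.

Answer: 1 17 3 12

Derivation:
Step 1: PC=0 exec 'MOV A, 2'. After: A=2 B=0 C=0 D=0 ZF=0 PC=1
Step 2: PC=1 exec 'MOV B, 5'. After: A=2 B=5 C=0 D=0 ZF=0 PC=2
Step 3: PC=2 exec 'SUB A, B'. After: A=-3 B=5 C=0 D=0 ZF=0 PC=3
Step 4: PC=3 exec 'JZ 7'. After: A=-3 B=5 C=0 D=0 ZF=0 PC=4
Step 5: PC=4 exec 'ADD B, 8'. After: A=-3 B=13 C=0 D=0 ZF=0 PC=5
Step 6: PC=5 exec 'MOV D, 7'. After: A=-3 B=13 C=0 D=7 ZF=0 PC=6
Step 7: PC=6 exec 'ADD A, 1'. After: A=-2 B=13 C=0 D=7 ZF=0 PC=7
Step 8: PC=7 exec 'ADD D, 5'. After: A=-2 B=13 C=0 D=12 ZF=0 PC=8
Step 9: PC=8 exec 'ADD C, 3'. After: A=-2 B=13 C=3 D=12 ZF=0 PC=9
Step 10: PC=9 exec 'ADD B, 4'. After: A=-2 B=17 C=3 D=12 ZF=0 PC=10
Step 11: PC=10 exec 'ADD A, 3'. After: A=1 B=17 C=3 D=12 ZF=0 PC=11
Step 12: PC=11 exec 'HALT'. After: A=1 B=17 C=3 D=12 ZF=0 PC=11 HALTED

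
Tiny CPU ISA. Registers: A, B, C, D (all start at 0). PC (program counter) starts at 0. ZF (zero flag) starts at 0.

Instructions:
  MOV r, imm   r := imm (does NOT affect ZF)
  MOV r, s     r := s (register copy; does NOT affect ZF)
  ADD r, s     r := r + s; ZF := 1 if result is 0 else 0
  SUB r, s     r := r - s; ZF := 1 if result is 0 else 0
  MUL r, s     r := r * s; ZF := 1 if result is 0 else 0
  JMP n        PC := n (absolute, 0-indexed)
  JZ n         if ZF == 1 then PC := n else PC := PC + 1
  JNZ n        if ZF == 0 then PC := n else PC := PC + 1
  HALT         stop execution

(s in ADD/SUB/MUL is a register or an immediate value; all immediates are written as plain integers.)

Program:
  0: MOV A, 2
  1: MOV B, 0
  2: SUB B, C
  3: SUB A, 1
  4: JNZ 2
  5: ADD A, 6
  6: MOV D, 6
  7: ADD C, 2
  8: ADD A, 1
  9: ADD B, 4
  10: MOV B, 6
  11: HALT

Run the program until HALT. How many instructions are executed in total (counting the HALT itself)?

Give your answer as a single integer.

Answer: 15

Derivation:
Step 1: PC=0 exec 'MOV A, 2'. After: A=2 B=0 C=0 D=0 ZF=0 PC=1
Step 2: PC=1 exec 'MOV B, 0'. After: A=2 B=0 C=0 D=0 ZF=0 PC=2
Step 3: PC=2 exec 'SUB B, C'. After: A=2 B=0 C=0 D=0 ZF=1 PC=3
Step 4: PC=3 exec 'SUB A, 1'. After: A=1 B=0 C=0 D=0 ZF=0 PC=4
Step 5: PC=4 exec 'JNZ 2'. After: A=1 B=0 C=0 D=0 ZF=0 PC=2
Step 6: PC=2 exec 'SUB B, C'. After: A=1 B=0 C=0 D=0 ZF=1 PC=3
Step 7: PC=3 exec 'SUB A, 1'. After: A=0 B=0 C=0 D=0 ZF=1 PC=4
Step 8: PC=4 exec 'JNZ 2'. After: A=0 B=0 C=0 D=0 ZF=1 PC=5
Step 9: PC=5 exec 'ADD A, 6'. After: A=6 B=0 C=0 D=0 ZF=0 PC=6
Step 10: PC=6 exec 'MOV D, 6'. After: A=6 B=0 C=0 D=6 ZF=0 PC=7
Step 11: PC=7 exec 'ADD C, 2'. After: A=6 B=0 C=2 D=6 ZF=0 PC=8
Step 12: PC=8 exec 'ADD A, 1'. After: A=7 B=0 C=2 D=6 ZF=0 PC=9
Step 13: PC=9 exec 'ADD B, 4'. After: A=7 B=4 C=2 D=6 ZF=0 PC=10
Step 14: PC=10 exec 'MOV B, 6'. After: A=7 B=6 C=2 D=6 ZF=0 PC=11
Step 15: PC=11 exec 'HALT'. After: A=7 B=6 C=2 D=6 ZF=0 PC=11 HALTED
Total instructions executed: 15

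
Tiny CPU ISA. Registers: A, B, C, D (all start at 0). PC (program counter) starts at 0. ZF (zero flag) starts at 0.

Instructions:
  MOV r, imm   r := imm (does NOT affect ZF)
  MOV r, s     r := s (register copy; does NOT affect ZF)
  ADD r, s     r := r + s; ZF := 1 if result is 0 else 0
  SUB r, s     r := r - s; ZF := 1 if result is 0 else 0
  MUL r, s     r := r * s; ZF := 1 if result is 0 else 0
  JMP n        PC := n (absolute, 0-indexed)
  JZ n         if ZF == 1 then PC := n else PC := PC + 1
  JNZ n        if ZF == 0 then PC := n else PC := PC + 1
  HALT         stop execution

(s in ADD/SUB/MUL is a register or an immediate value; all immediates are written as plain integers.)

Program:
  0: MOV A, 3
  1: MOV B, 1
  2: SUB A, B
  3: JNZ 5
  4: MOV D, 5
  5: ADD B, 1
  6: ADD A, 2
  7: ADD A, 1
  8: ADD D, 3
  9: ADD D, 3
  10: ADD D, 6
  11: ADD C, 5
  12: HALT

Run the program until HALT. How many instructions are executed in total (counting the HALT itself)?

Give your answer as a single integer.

Answer: 12

Derivation:
Step 1: PC=0 exec 'MOV A, 3'. After: A=3 B=0 C=0 D=0 ZF=0 PC=1
Step 2: PC=1 exec 'MOV B, 1'. After: A=3 B=1 C=0 D=0 ZF=0 PC=2
Step 3: PC=2 exec 'SUB A, B'. After: A=2 B=1 C=0 D=0 ZF=0 PC=3
Step 4: PC=3 exec 'JNZ 5'. After: A=2 B=1 C=0 D=0 ZF=0 PC=5
Step 5: PC=5 exec 'ADD B, 1'. After: A=2 B=2 C=0 D=0 ZF=0 PC=6
Step 6: PC=6 exec 'ADD A, 2'. After: A=4 B=2 C=0 D=0 ZF=0 PC=7
Step 7: PC=7 exec 'ADD A, 1'. After: A=5 B=2 C=0 D=0 ZF=0 PC=8
Step 8: PC=8 exec 'ADD D, 3'. After: A=5 B=2 C=0 D=3 ZF=0 PC=9
Step 9: PC=9 exec 'ADD D, 3'. After: A=5 B=2 C=0 D=6 ZF=0 PC=10
Step 10: PC=10 exec 'ADD D, 6'. After: A=5 B=2 C=0 D=12 ZF=0 PC=11
Step 11: PC=11 exec 'ADD C, 5'. After: A=5 B=2 C=5 D=12 ZF=0 PC=12
Step 12: PC=12 exec 'HALT'. After: A=5 B=2 C=5 D=12 ZF=0 PC=12 HALTED
Total instructions executed: 12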